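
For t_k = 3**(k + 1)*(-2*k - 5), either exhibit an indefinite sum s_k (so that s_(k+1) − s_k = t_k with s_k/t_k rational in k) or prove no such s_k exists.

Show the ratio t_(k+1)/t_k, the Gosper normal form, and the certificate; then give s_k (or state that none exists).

s_k = 3**(k + 1)*(-k - 1)

r(k) = 3*(2*k + 7)/(2*k + 5) after simplifying.
Take A(k)=3, B(k)=1, C(k)=k + 5/2.
f must satisfy (3)·f(k+1) − (1)·f(k) = k + 5/2.
Bound: deg f ≤ 1.
Coefficient equations give f(k) = (k + 1)/2.
So s_k = (B(k−1)f/C)·t_k = ((k + 1)/(2*k + 5))·t_k = 3**(k + 1)*(-k - 1).
Δs = 3**(k + 1)*(-2*k - 5), as required.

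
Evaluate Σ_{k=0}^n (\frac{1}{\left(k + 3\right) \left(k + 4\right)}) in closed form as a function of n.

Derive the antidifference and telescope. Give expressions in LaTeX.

S(n) = \frac{n + 1}{3 \left(n + 4\right)}

The ratio is (k + 3)/(k + 5).
A = k + 3, B = k + 5, C = 1.
Need (k + 3)·f(k+1) − (k + 4)·f(k) = 1.
deg f ≤ 1 (via 1,1,0).
Match coefficients ⇒ f(k) = k/3.
Certificate R = B(k−1)f/C = k*(k + 4)/3 gives s_k = k/(3*(k + 3)).
Check: Δs_k = 1/(k**2 + 7*k + 12). ✓
Σ_(k=0)^n t_k = s_(n+1) − s_(0) = ((n + 1)/(3*(n + 4))) − (0), i.e. (n + 1)/(3*(n + 4)).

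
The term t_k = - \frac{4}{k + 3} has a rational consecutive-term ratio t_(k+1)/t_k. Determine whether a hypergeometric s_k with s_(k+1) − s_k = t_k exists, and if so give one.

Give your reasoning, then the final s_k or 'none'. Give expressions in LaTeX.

none (Gosper's algorithm certifies no s_k)

Step 1: r(k) = (k + 3)/(k + 4).
So A=k + 3 and B=k + 4, with C=1.
Key eq: (k + 3)·f(k+1) = (k + 3)·f(k) + (1).
From deg A=1, deg B=1, deg C=0: d=0.
Generic f = c0 gives residual -1; -1 = 0 cannot hold, so t_k is not Gosper-summable.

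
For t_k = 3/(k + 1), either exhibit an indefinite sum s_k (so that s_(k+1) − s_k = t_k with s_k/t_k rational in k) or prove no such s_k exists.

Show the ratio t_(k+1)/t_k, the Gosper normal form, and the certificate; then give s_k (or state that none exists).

none (Gosper's algorithm certifies no s_k)

Ratio r(k) = (k + 1)/(k + 2).
Gosper form: A/B · C(k+1)/C(k) with A=k + 1, B=k + 2, C=1.
Need (k + 1)·f(k+1) − (k + 1)·f(k) = 1.
Degrees (1,1,0) ⇒ d ≤ 0.
Generic f = c0 gives residual -1; -1 = 0 cannot hold, so t_k is not Gosper-summable.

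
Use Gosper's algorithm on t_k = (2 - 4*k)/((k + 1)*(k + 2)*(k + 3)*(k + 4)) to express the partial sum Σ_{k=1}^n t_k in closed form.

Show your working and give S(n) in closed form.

S(n) = n*(-n**2 - 9*n - 2)/(12*(n**3 + 9*n**2 + 26*n + 24))

Compute t_(k+1)/t_k: get (k + 1)*(2*k + 1)/((k + 5)*(2*k - 1)).
So A=k + 1 and B=k + 5, with C=k - 1/2.
Need (k + 1)·f(k+1) − (k + 4)·f(k) = k - 1/2.
From deg A=1, deg B=1, deg C=1: d=3.
A polynomial solution: f(k) = -k/2.
R(k) = B(k−1)·f(k)/C(k) = -k*(k + 4)/(2*k - 1); s_k = R·t_k = 2*k/((k + 1)*(k + 2)*(k + 3)).
s_(k+1) − s_k = 2*(1 - 2*k)/(k**4 + 10*k**3 + 35*k**2 + 50*k + 24) = t_k.
Σ_(k=1)^n t_k = s_(n+1) − s_(1) = (2*(n + 1)/(n**3 + 9*n**2 + 26*n + 24)) − (1/12), i.e. n*(-n**2 - 9*n - 2)/(12*(n**3 + 9*n**2 + 26*n + 24)).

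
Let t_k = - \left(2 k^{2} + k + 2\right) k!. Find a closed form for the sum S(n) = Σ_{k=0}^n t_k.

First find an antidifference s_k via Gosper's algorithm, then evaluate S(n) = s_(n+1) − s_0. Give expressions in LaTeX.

Ratio r(k) = (k + 1)*(k + 2*(k + 1)**2 + 3)/(2*k**2 + k + 2).
A = k + 1, B = 1, C = k**2 + k/2 + 1.
Solve (k + 1)·f(k+1) − (1)·f(k) = k**2 + k/2 + 1.
Degrees (1,0,2) ⇒ d ≤ 1.
Solving with deg f ≤ 1: f(k) = (2*k - 1)/2.
So s_k = (B(k−1)f/C)·t_k = ((2*k - 1)/(2*k**2 + k + 2))·t_k = -(2*k - 1)*factorial(k).
s_(k+1) − s_k = -(2*k**2 + k + 2)*factorial(k) = t_k.
Σ_(k=0)^n t_k = s_(n+1) − s_(0) = (-(2*n + 1)*factorial(n + 1)) − (1), i.e. -2*n**2*factorial(n) - 3*n*factorial(n) - factorial(n) - 1.

S(n) = - 2 n^{2} n! - 3 n n! - n! - 1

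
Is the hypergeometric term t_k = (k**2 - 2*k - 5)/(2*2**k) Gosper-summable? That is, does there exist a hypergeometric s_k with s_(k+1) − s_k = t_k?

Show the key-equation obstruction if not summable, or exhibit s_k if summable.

The ratio is (k**2 - 6)/(2*(k**2 - 2*k - 5)).
Gosper form: A/B · C(k+1)/C(k) with A=1/2, B=1, C=k**2 - 2*k - 5.
Set up (1/2)·f(k+1) − (1)·f(k) − (k**2 - 2*k - 5) = 0.
d = 2 from the (0,0,2) case.
Solve for f: f(k) = -2*(k - 2)*(k + 2) (degree 2 ≤ 2).
So s_k = (B(k−1)f/C)·t_k = (-2*(k - 2)*(k + 2)/(k**2 - 2*k - 5))·t_k = (4 - k**2)/2**k.
Δs = (k**2 - 2*k - 5)/(2*2**k), as required.

Yes. s_k = (4 - k**2)/2**k.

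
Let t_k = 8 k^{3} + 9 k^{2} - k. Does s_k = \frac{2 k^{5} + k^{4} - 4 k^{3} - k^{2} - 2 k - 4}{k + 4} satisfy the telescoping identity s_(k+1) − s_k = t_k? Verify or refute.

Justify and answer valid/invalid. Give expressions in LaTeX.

Invalid: residual \frac{6 \left(- 3 k^{4} - 21 k^{3} - 19 k^{2} + 3 k - 2\right)}{k^{2} + 9 k + 20} ≠ 0.

s_(k+1) = (2*k**5 + 11*k**4 + 20*k**3 + 13*k**2 - 2*k - 8)/(k + 5)
s_(k+1) − s_k = (8*k**5 + 63*k**4 + 114*k**3 + 57*k**2 - 2*k - 12)/(k**2 + 9*k + 20)
(s_(k+1) − s_k) − t_k = 6*(-3*k**4 - 21*k**3 - 19*k**2 + 3*k - 2)/(k**2 + 9*k + 20)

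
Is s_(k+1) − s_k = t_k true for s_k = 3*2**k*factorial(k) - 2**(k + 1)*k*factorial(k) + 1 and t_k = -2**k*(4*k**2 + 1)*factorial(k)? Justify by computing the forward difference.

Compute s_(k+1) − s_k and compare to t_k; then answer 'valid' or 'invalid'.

Valid: the claim telescopes to t_k.

s_(k+1) = -2**(k + 1)*k*factorial(k) + 2**(k + 1)*factorial(k) - 2**(k + 2)*k**2*factorial(k) + 1
s_(k+1) − s_k = -2**k*(4*k**2 + 1)*factorial(k)
(s_(k+1) − s_k) − t_k = 0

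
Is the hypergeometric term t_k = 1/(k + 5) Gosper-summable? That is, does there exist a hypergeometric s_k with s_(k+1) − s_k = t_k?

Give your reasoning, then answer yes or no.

r(k) = (k + 5)/(k + 6) after simplifying.
Normal form (A,B,C) = (k + 5, k + 6, 1).
Solve (k + 5)·f(k+1) − (k + 5)·f(k) = 1.
Bound: deg f ≤ 0.
Generic f = c0 gives residual -1; -1 = 0 cannot hold, so t_k is not Gosper-summable.

No — key equation has no polynomial f.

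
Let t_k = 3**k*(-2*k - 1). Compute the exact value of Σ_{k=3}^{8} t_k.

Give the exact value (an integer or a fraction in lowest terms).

Compute t_(k+1)/t_k: get 3*(2*k + 3)/(2*k + 1).
A = 3, B = 1, C = k + 1/2.
Key eq: (3)·f(k+1) = (1)·f(k) + (k + 1/2).
Bound: deg f ≤ 1.
A polynomial solution: f(k) = (k - 1)/2.
So s_k = (B(k−1)f/C)·t_k = ((k - 1)/(2*k + 1))·t_k = 3**k*(1 - k).
Verify: 3**k*(-2*k - 1) matches t_k.
Sum = s_(9) − s_(3); s_(9) = -157464, s_(3) = -54 ⇒ -157410.

Σ = -157410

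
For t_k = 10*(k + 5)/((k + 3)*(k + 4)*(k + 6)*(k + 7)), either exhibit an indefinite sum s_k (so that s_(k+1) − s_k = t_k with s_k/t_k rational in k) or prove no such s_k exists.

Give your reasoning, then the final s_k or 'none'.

s_k = 5*k*(k + 9)/(18*(k**2 + 9*k + 18))

Ratio r(k) = (k + 3)*(k + 6)**2/((k + 5)**2*(k + 8)).
Normal form (A,B,C) = (k + 3, k + 8, k**2 + 10*k + 25).
Set up (k + 3)·f(k+1) − (k + 7)·f(k) − (k**2 + 10*k + 25) = 0.
Bound: deg f ≤ 4.
Coefficient equations give f(k) = k*(k + 4)*(k + 5)*(k + 9)/36.
So s_k = (B(k−1)f/C)·t_k = (k*(k + 4)*(k + 7)*(k + 9)/(36*(k + 5)))·t_k = 5*k*(k + 9)/(18*(k**2 + 9*k + 18)).
s_(k+1) − s_k = 10*(k + 5)/(k**4 + 20*k**3 + 145*k**2 + 450*k + 504) = t_k.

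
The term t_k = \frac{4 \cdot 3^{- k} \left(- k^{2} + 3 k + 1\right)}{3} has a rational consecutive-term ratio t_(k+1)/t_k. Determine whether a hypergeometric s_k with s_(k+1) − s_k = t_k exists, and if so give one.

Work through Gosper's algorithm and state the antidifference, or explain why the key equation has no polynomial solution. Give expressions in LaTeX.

t_(k+1)/t_k = (k**2 - k - 3)/(3*(k**2 - 3*k - 1)).
Gosper form: A/B · C(k+1)/C(k) with A=1/3, B=1, C=k**2 - 3*k - 1.
Key eq: (1/3)·f(k+1) = (1)·f(k) + (k**2 - 3*k - 1).
deg f ≤ 2 (via 0,0,2).
A polynomial solution: f(k) = -3*(2*k**2 - 4*k - 3)/4.
R(k) = B(k−1)·f(k)/C(k) = -3*(2*k**2 - 4*k - 3)/(4*(k**2 - 3*k - 1)); s_k = R·t_k = (2*k**2 - 4*k - 3)/3**k.
Check: Δs_k = 4*(-k**2 + 3*k + 1)/(3*3**k). ✓

s_k = 3^{- k} \left(2 k^{2} - 4 k - 3\right)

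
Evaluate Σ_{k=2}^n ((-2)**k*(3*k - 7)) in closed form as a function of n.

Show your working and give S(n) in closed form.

S(n) = 2*(-2)**n*n - 4*(-2)**n - 4

Compute t_(k+1)/t_k: get 2*(4 - 3*k)/(3*k - 7).
Take A(k)=-2, B(k)=1, C(k)=k - 7/3.
Solve (-2)·f(k+1) − (1)·f(k) = k - 7/3.
From deg A=0, deg B=0, deg C=1: d=1.
A polynomial solution: f(k) = -(k - 3)/3.
Certificate R = B(k−1)f/C = -(k - 3)/(3*k - 7) gives s_k = (-2)**k*(3 - k).
Δs = (-2)**k*(3*k - 7), as required.
Evaluate: s_(n+1) = (-2)**(n + 1)*(2 - n); subtract s_(2) = 4 ⇒ S(n) = 2*(-2)**n*n - 4*(-2)**n - 4.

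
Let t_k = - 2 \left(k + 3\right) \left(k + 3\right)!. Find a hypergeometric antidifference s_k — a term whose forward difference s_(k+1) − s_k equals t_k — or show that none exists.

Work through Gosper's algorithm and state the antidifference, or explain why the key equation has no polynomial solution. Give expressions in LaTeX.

s_k = - 2 \left(k + 3\right)!

r(k) = (k + 4)**2/(k + 3) after simplifying.
Gosper form: A/B · C(k+1)/C(k) with A=k + 4, B=1, C=k + 3.
Key eq: (k + 4)·f(k+1) = (1)·f(k) + (k + 3).
deg f ≤ 0 (via 1,0,1).
A polynomial solution: f(k) = 1.
Get s_k = R·t_k = -2*factorial(k + 3) with R(k) = B(k−1)f(k)/C(k) = 1/(k + 3).
Δs = -2*(k + 3)*factorial(k + 3), as required.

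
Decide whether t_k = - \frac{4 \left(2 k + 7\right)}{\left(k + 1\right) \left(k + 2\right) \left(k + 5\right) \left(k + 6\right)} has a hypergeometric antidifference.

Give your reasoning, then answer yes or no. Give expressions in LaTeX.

The ratio is (k + 1)*(k + 5)*(2*k + 9)/((k + 3)*(k + 7)*(2*k + 7)).
Normal form (A,B,C) = (k + 1, k + 7, k**3 + 21*k**2/2 + 73*k/2 + 42).
Set up (k + 1)·f(k+1) − (k + 6)·f(k) − (k**3 + 21*k**2/2 + 73*k/2 + 42) = 0.
Degrees (1,1,3) ⇒ d ≤ 5.
Solving with deg f ≤ 5: f(k) = k*(k + 2)*(k + 3)*(k + 4)*(k + 6)/10.
Certificate R = B(k−1)f/C = k*(k + 2)*(k + 6)**2/(5*(2*k + 7)) gives s_k = 4*k*(-k - 6)/(5*(k**2 + 6*k + 5)).
Δs = 4*(-2*k - 7)/(k**4 + 14*k**3 + 65*k**2 + 112*k + 60), as required.

Yes. s_k = \frac{4 k \left(- k - 6\right)}{5 \left(k^{2} + 6 k + 5\right)}.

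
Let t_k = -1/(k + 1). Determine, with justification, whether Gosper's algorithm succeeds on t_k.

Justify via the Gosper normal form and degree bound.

No — the linear system for f has no solution.

Compute t_(k+1)/t_k: get (k + 1)/(k + 2).
Gosper form: A/B · C(k+1)/C(k) with A=k + 1, B=k + 2, C=1.
Need (k + 1)·f(k+1) − (k + 1)·f(k) = 1.
Bound: deg f ≤ 0.
Put f(k) = c0: A·f(k+1) − B(k−1)·f(k) − C = -1; need -1 = 0 — inconsistent ⇒ no f, not summable.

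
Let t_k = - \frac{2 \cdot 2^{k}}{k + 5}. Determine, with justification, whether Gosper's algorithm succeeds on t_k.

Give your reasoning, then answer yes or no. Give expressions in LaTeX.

No — key equation has no polynomial f.

t_(k+1)/t_k = 2*(k + 5)/(k + 6).
A = 2*k + 10, B = k + 6, C = 1.
Need (2*k + 10)·f(k+1) − (k + 5)·f(k) = 1.
deg f ≤ -1 (via 1,1,0).
Negative degree bound (-1): no f exists, t_k not Gosper-summable.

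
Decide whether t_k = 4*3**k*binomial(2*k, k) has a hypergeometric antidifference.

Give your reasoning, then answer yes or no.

No — t_k has no hypergeometric antidifference.

Step 1: r(k) = 6*(2*k + 1)/(k + 1).
Take A(k)=12*k + 6, B(k)=k + 1, C(k)=1.
Key eq: (12*k + 6)·f(k+1) = (k)·f(k) + (1).
From deg A=1, deg B=1, deg C=0: d=-1.
d = -1 < 0 ⇒ no nonzero polynomial f; not summable.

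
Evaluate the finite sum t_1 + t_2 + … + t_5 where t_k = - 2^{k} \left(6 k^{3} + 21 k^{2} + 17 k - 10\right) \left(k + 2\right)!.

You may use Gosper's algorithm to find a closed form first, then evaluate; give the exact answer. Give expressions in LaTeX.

Σ = -227082264

r(k) = 2*(6*k**4 + 57*k**3 + 194*k**2 + 265*k + 102)/(6*k**3 + 21*k**2 + 17*k - 10) after simplifying.
So A=2*k + 6 and B=1, with C=k**3 + 7*k**2/2 + 17*k/6 - 5/3.
Need (2*k + 6)·f(k+1) − (1)·f(k) = k**3 + 7*k**2/2 + 17*k/6 - 5/3.
d = 2 from the (1,0,3) case.
Coefficient equations give f(k) = (3*k**2 - 3*k - 2)/6.
Then R = B(k−1)f/C = (3*k**2 - 3*k - 2)/(6*k**3 + 21*k**2 + 17*k - 10), so s_k = R(k)·t_k = 2**k*(-3*k**2 + 3*k + 2)*factorial(k + 2).
Δs = -2**k*(6*k**3 + 21*k**2 + 17*k - 10)*factorial(k + 2), as required.
Evaluate s at k=6 and k=1: -227082240 and 24; difference -227082264.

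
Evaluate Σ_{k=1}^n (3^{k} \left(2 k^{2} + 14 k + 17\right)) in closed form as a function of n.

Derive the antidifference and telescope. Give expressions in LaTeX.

Step 1: r(k) = 3*(2*k**2 + 18*k + 33)/(2*k**2 + 14*k + 17).
Gosper form: A/B · C(k+1)/C(k) with A=3, B=1, C=k**2 + 7*k + 17/2.
Set up (3)·f(k+1) − (1)·f(k) − (k**2 + 7*k + 17/2) = 0.
Degrees (0,0,2) ⇒ d ≤ 2.
Coefficient equations give f(k) = (k**2 + 4*k + 1)/2.
Then R = B(k−1)f/C = (k**2 + 4*k + 1)/(2*k**2 + 14*k + 17), so s_k = R(k)·t_k = 3**k*(k**2 + 4*k + 1).
Verify: 3**k*(2*k**2 + 14*k + 17) matches t_k.
Evaluate: s_(n+1) = 3**(n + 1)*(n**2 + 6*n + 6); subtract s_(1) = 18 ⇒ S(n) = 3*3**n*n**2 + 18*3**n*n + 18*3**n - 18.

S(n) = 3 \cdot 3^{n} n^{2} + 18 \cdot 3^{n} n + 18 \cdot 3^{n} - 18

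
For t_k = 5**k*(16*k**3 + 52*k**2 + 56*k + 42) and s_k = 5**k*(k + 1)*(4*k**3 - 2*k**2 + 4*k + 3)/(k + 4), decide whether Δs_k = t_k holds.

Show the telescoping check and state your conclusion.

s_(k+1) = 5**(k + 1)*(4*k**4 + 18*k**3 + 32*k**2 + 33*k + 18)/(k + 5)
s_(k+1) − s_k = 5**k*(16*k**5 + 148*k**4 + 508*k**3 + 788*k**2 + 712*k + 345)/(k**2 + 9*k + 20)
(s_(k+1) − s_k) − t_k = 5**k*(-48*k**4 - 336*k**3 - 798*k**2 - 786*k - 495)/(k**2 + 9*k + 20)

Invalid: residual 5**k*(-48*k**4 - 336*k**3 - 798*k**2 - 786*k - 495)/(k**2 + 9*k + 20) ≠ 0.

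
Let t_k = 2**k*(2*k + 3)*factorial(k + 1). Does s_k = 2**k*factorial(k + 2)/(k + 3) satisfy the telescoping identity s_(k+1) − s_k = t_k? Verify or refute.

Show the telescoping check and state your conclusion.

s_(k+1) = 2**(k + 1)*factorial(k + 3)/(k + 4)
s_(k+1) − s_k = 2**k*(k + 2)*(2*k + 7)*factorial(k + 2)/((k + 3)*(k + 4))
(s_(k+1) − s_k) − t_k = -2**k*(2*k**2 + 9*k + 8)*factorial(k + 1)/((k + 3)*(k + 4))

Invalid: residual -2**k*(2*k**2 + 9*k + 8)*factorial(k + 1)/((k + 3)*(k + 4)) ≠ 0.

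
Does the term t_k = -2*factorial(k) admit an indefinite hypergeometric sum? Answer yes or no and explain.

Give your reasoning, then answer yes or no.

r(k) = k + 1 after simplifying.
Take A(k)=k + 1, B(k)=1, C(k)=1.
Set up (k + 1)·f(k+1) − (1)·f(k) − (1) = 0.
From deg A=1, deg B=0, deg C=0: d=-1.
deg f ≤ -1 is impossible — no certificate.

No. Not Gosper-summable.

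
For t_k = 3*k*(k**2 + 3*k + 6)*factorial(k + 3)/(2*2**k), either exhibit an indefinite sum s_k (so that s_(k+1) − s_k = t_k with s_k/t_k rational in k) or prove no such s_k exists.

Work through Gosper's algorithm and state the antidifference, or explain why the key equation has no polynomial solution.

Compute t_(k+1)/t_k: get (k + 1)*(k + 4)*(3*k + (k + 1)**2 + 9)/(2*k*(k**2 + 3*k + 6)).
Normal form (A,B,C) = (k/2 + 2, 1, k**3 + 3*k**2 + 6*k).
Set up (k/2 + 2)·f(k+1) − (1)·f(k) − (k**3 + 3*k**2 + 6*k) = 0.
deg f ≤ 2 (via 1,0,3).
Coefficient equations give f(k) = 2*k*(k - 1).
R(k) = B(k−1)·f(k)/C(k) = 2*(k - 1)/(k**2 + 3*k + 6); s_k = R·t_k = 3*k*(k - 1)*factorial(k + 3)/2**k.
Check: Δs_k = 3*k*(k**2 + 3*k + 6)*factorial(k + 3)/(2*2**k). ✓

s_k = 3*k*(k - 1)*factorial(k + 3)/2**k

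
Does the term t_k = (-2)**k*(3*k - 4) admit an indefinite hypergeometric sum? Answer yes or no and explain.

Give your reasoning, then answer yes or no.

r(k) = 2*(1 - 3*k)/(3*k - 4) after simplifying.
Gosper form: A/B · C(k+1)/C(k) with A=-2, B=1, C=k - 4/3.
f must satisfy (-2)·f(k+1) − (1)·f(k) = k - 4/3.
deg f ≤ 1 (via 0,0,1).
A polynomial solution: f(k) = -(k - 2)/3.
R(k) = B(k−1)·f(k)/C(k) = -(k - 2)/(3*k - 4); s_k = R·t_k = (-2)**k*(2 - k).
Δs = (-2)**k*(3*k - 4), as required.

Yes. s_k = (-2)**k*(2 - k).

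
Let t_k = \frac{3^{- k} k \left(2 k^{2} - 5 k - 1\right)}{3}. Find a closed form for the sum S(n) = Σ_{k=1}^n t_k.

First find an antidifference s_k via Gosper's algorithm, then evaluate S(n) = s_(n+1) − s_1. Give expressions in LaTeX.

Ratio r(k) = (2*k**3 + k**2 - 5*k - 4)/(3*k*(2*k**2 - 5*k - 1)).
A = 1/3, B = 1, C = k**3 - 5*k**2/2 - k/2.
Solve (1/3)·f(k+1) − (1)·f(k) = k**3 - 5*k**2/2 - k/2.
From deg A=0, deg B=0, deg C=3: d=3.
Solving with deg f ≤ 3: f(k) = -3*k**2*(k - 1)/2.
Then R = B(k−1)f/C = -3*k*(k - 1)/(2*k**2 - 5*k - 1), so s_k = R(k)·t_k = k**2*(1 - k)/3**k.
Check: Δs_k = k*(2*k**2 - 5*k - 1)/(3*3**k). ✓
Evaluate: s_(n+1) = 3**(-n - 1)*n*(-n**2 - 2*n - 1); subtract s_(1) = 0 ⇒ S(n) = 3**(-n - 1)*n*(-n**2 - 2*n - 1).

S(n) = 3^{- n - 1} n \left(- n^{2} - 2 n - 1\right)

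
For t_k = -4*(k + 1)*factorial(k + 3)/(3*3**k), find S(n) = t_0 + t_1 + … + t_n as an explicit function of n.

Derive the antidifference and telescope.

S(n) = 24 - 4*factorial(n + 4)/(3*3**n)

t_(k+1)/t_k = (k + 2)*(k + 4)/(3*(k + 1)).
Gosper form: A/B · C(k+1)/C(k) with A=k/3 + 4/3, B=1, C=k + 1.
Key eq: (k/3 + 4/3)·f(k+1) = (1)·f(k) + (k + 1).
From deg A=1, deg B=0, deg C=1: d=0.
A polynomial solution: f(k) = 3.
Then R = B(k−1)f/C = 3/(k + 1), so s_k = R(k)·t_k = -4*factorial(k + 3)/3**k.
Δs = -4*(k + 1)*factorial(k + 3)/(3*3**k), as required.
Σ_(k=0)^n t_k = s_(n+1) − s_(0) = (-4*3**(-n - 1)*factorial(n + 4)) − (-24), i.e. 24 - 4*factorial(n + 4)/(3*3**n).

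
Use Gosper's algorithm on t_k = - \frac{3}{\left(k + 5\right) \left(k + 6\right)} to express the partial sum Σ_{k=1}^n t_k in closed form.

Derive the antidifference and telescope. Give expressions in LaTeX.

S(n) = - \frac{n}{2 n + 12}

The ratio is (k + 5)/(k + 7).
Factor: A=k + 5; B=k + 7; C=1.
Need (k + 5)·f(k+1) − (k + 6)·f(k) = 1.
Bound: deg f ≤ 1.
Coefficient equations give f(k) = k/5.
Get s_k = R·t_k = -3*k/(5*k + 25) with R(k) = B(k−1)f(k)/C(k) = k*(k + 6)/5.
Δs = -3/(k**2 + 11*k + 30), as required.
Σ_(k=1)^n t_k = s_(n+1) − s_(1) = (3*(-n - 1)/(5*(n + 6))) − (-1/10), i.e. -n/(2*n + 12).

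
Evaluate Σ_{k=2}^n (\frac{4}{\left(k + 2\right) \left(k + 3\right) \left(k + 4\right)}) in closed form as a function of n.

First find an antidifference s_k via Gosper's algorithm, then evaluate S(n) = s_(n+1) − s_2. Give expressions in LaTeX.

S(n) = \frac{n^{2} + 7 n - 8}{10 \left(n^{2} + 7 n + 12\right)}

r(k) = (k + 2)/(k + 5) after simplifying.
Normal form (A,B,C) = (k + 2, k + 5, 1).
Need (k + 2)·f(k+1) − (k + 4)·f(k) = 1.
d = 2 from the (1,1,0) case.
A polynomial solution: f(k) = k*(k + 5)/12.
Certificate R = B(k−1)f/C = k*(k + 4)*(k + 5)/12 gives s_k = k*(k + 5)/(3*(k + 2)*(k + 3)).
Check: Δs_k = 4/(k**3 + 9*k**2 + 26*k + 24). ✓
Telescope: S(n) = s_(n+1) − s_(2) = (n**2 + 7*n + 6)/(3*(n**2 + 7*n + 12)) − (7/30) = (n**2 + 7*n - 8)/(10*(n**2 + 7*n + 12)).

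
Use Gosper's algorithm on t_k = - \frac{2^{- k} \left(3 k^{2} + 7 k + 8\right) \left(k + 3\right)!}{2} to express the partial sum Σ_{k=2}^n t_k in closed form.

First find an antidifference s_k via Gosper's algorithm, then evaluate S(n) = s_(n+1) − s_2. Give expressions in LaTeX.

r(k) = (k + 4)*(7*k + 3*(k + 1)**2 + 15)/(2*(3*k**2 + 7*k + 8)) after simplifying.
Gosper form: A/B · C(k+1)/C(k) with A=k/2 + 2, B=1, C=k**2 + 7*k/3 + 8/3.
Need (k/2 + 2)·f(k+1) − (1)·f(k) = k**2 + 7*k/3 + 8/3.
deg f ≤ 1 (via 1,0,2).
Solve for f: f(k) = 2*(3*k - 2)/3 (degree 1 ≤ 1).
Then R = B(k−1)f/C = 2*(3*k - 2)/(3*k**2 + 7*k + 8), so s_k = R(k)·t_k = -(3*k - 2)*factorial(k + 3)/2**k.
Δs = -(3*k**2 + 7*k + 8)*factorial(k + 3)/(2*2**k), as required.
Σ_(k=2)^n t_k = s_(n+1) − s_(2) = (-2**(-n - 1)*(3*n + 1)*factorial(n + 4)) − (-120), i.e. 120 - 3*n*factorial(n + 4)/(2*2**n) - factorial(n + 4)/(2*2**n).

S(n) = 120 - \frac{3 \cdot 2^{- n} n \left(n + 4\right)!}{2} - \frac{2^{- n} \left(n + 4\right)!}{2}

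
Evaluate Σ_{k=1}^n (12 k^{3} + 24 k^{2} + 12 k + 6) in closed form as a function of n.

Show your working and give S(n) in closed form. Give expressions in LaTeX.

S(n) = n \left(3 n^{3} + 14 n^{2} + 21 n + 16\right)

Ratio r(k) = (2*k**3 + 10*k**2 + 16*k + 9)/(2*k**3 + 4*k**2 + 2*k + 1).
Normal form (A,B,C) = (1, 1, k**3 + 2*k**2 + k + 1/2).
Need (1)·f(k+1) − (1)·f(k) = k**3 + 2*k**2 + k + 1/2.
Bound: deg f ≤ 4.
Solving with deg f ≤ 4: f(k) = k*(3*k**3 + 2*k**2 - 3*k + 4)/12.
So s_k = (B(k−1)f/C)·t_k = (k*(3*k**3 + 2*k**2 - 3*k + 4)/(6*(2*k**3 + 4*k**2 + 2*k + 1)))·t_k = k*(3*k**3 + 2*k**2 - 3*k + 4).
Check: Δs_k = 12*k**3 + 24*k**2 + 12*k + 6. ✓
Telescope: S(n) = s_(n+1) − s_(1) = 3*n**4 + 14*n**3 + 21*n**2 + 16*n + 6 − (6) = n*(3*n**3 + 14*n**2 + 21*n + 16).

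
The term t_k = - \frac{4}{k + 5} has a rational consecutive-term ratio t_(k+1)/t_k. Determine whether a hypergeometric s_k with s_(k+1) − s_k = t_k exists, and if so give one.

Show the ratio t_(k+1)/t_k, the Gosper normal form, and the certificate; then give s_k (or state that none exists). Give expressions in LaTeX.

no hypergeometric antidifference exists

Step 1: r(k) = (k + 5)/(k + 6).
Normal form (A,B,C) = (k + 5, k + 6, 1).
Key eq: (k + 5)·f(k+1) = (k + 5)·f(k) + (1).
deg f ≤ 0 (via 1,1,0).
Put f(k) = c0: A·f(k+1) − B(k−1)·f(k) − C = -1; need -1 = 0 — inconsistent ⇒ no f, not summable.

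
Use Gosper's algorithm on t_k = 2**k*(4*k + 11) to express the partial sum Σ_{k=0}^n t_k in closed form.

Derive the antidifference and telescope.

S(n) = 8*2**n*n + 14*2**n - 3

The ratio is 2*(4*k + 15)/(4*k + 11).
So A=2 and B=1, with C=k + 11/4.
f must satisfy (2)·f(k+1) − (1)·f(k) = k + 11/4.
deg f ≤ 1 (via 0,0,1).
Coefficient equations give f(k) = (4*k + 3)/4.
So s_k = (B(k−1)f/C)·t_k = ((4*k + 3)/(4*k + 11))·t_k = 2**k*(4*k + 3).
Check: Δs_k = 2**k*(4*k + 11). ✓
Telescope: S(n) = s_(n+1) − s_(0) = 2**(n + 1)*(4*n + 7) − (3) = 8*2**n*n + 14*2**n - 3.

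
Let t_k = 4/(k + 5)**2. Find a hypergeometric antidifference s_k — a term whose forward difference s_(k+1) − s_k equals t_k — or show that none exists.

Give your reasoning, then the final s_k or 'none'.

r(k) = (k + 5)**2/(k + 6)**2 after simplifying.
A = k**2 + 10*k + 25, B = k**2 + 12*k + 36, C = 1.
Solve (k**2 + 10*k + 25)·f(k+1) − (k**2 + 10*k + 25)·f(k) = 1.
Degrees (2,2,0) ⇒ d ≤ 0.
Generic f = c0 gives residual -1; -1 = 0 cannot hold, so t_k is not Gosper-summable.

no hypergeometric antidifference exists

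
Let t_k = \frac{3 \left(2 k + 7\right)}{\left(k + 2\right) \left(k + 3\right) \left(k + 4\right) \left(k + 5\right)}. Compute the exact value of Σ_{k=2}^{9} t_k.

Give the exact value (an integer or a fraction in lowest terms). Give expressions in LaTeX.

Compute t_(k+1)/t_k: get (k + 2)*(2*k + 9)/((k + 6)*(2*k + 7)).
Take A(k)=k + 2, B(k)=k + 6, C(k)=k + 7/2.
Set up (k + 2)·f(k+1) − (k + 5)·f(k) − (k + 7/2) = 0.
Degrees (1,1,1) ⇒ d ≤ 3.
Solving with deg f ≤ 3: f(k) = k*(k + 3)*(k + 6)/16.
Certificate R = B(k−1)f/C = k*(k + 3)*(k + 5)*(k + 6)/(8*(2*k + 7)) gives s_k = 3*k*(k + 6)/(8*(k**2 + 6*k + 8)).
Δs = 3*(2*k + 7)/(k**4 + 14*k**3 + 71*k**2 + 154*k + 120), as required.
Evaluate s at k=10 and k=2: 5/14 and 1/4; difference 3/28.

Σ = 3/28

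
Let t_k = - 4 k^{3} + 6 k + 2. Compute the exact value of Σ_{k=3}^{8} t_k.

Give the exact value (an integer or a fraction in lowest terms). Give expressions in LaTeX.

Step 1: r(k) = (3*k - 2*(k + 1)**3 + 4)/(-2*k**3 + 3*k + 1).
Gosper form: A/B · C(k+1)/C(k) with A=1, B=1, C=k**3 - 3*k/2 - 1/2.
f must satisfy (1)·f(k+1) − (1)·f(k) = k**3 - 3*k/2 - 1/2.
d = 4 from the (0,0,3) case.
A polynomial solution: f(k) = k*(k + 1)*(k**2 - 3*k + 1)/4.
Certificate R = B(k−1)f/C = k*(k**2 - 3*k + 1)/(2*(2*k**2 - 2*k - 1)) gives s_k = k*(-k**3 + 2*k**2 + 2*k - 1).
s_(k+1) − s_k = -4*k**3 + 6*k + 2 = t_k.
Telescoping: Σ = s_(9) − s_(3) = -4950 − (-12) = -4938.

Σ = -4938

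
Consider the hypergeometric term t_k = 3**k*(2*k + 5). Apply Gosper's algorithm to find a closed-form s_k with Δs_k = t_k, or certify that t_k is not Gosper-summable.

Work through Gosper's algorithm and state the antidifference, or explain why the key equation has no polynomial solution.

s_k = 3**k*(k + 1)

r(k) = 3*(2*k + 7)/(2*k + 5) after simplifying.
Factor: A=3; B=1; C=k + 5/2.
Solve (3)·f(k+1) − (1)·f(k) = k + 5/2.
d = 1 from the (0,0,1) case.
Solving with deg f ≤ 1: f(k) = (k + 1)/2.
So s_k = (B(k−1)f/C)·t_k = ((k + 1)/(2*k + 5))·t_k = 3**k*(k + 1).
Verify: 3**k*(2*k + 5) matches t_k.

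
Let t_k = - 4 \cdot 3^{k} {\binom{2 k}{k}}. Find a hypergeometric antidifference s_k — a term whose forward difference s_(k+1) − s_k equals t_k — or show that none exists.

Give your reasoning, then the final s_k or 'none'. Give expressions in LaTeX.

none — t_k is not Gosper-summable

The ratio is 6*(2*k + 1)/(k + 1).
Take A(k)=12*k + 6, B(k)=k + 1, C(k)=1.
f must satisfy (12*k + 6)·f(k+1) − (k)·f(k) = 1.
Bound: deg f ≤ -1.
Bound -1 < 0, so the key equation has no polynomial solution.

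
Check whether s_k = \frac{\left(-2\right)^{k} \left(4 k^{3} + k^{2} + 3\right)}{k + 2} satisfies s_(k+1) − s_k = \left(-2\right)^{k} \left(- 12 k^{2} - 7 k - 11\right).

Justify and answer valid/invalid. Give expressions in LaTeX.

s_(k+1) = (-2)**(k + 1)*(4*(k + 1)**3 + (k + 1)**2 + 3)/(k + 3)
s_(k+1) − s_k = (-2)**k*(-12*k**4 - 55*k**3 - 83*k**2 - 75*k - 41)/(k**2 + 5*k + 6)
(s_(k+1) − s_k) − t_k = (-2)**k*(12*k**3 + 35*k**2 + 22*k + 25)/(k**2 + 5*k + 6)

Invalid: residual \frac{\left(-2\right)^{k} \left(12 k^{3} + 35 k^{2} + 22 k + 25\right)}{k^{2} + 5 k + 6} ≠ 0.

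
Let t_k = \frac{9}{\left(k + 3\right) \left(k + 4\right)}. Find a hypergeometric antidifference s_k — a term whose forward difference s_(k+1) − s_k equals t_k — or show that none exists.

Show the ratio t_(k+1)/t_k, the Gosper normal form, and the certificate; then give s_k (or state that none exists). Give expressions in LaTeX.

Compute t_(k+1)/t_k: get (k + 3)/(k + 5).
Normal form (A,B,C) = (k + 3, k + 5, 1).
Key eq: (k + 3)·f(k+1) = (k + 4)·f(k) + (1).
deg f ≤ 1 (via 1,1,0).
Solving with deg f ≤ 1: f(k) = k/3.
Get s_k = R·t_k = 3*k/(k + 3) with R(k) = B(k−1)f(k)/C(k) = k*(k + 4)/3.
s_(k+1) − s_k = 9/(k**2 + 7*k + 12) = t_k.

s_k = \frac{3 k}{k + 3}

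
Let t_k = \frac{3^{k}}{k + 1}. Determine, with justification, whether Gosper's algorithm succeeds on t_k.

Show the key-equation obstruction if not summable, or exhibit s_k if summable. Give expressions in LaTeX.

No; the degree bound rules out any f.

r(k) = 3*(k + 1)/(k + 2) after simplifying.
Factor: A=3*k + 3; B=k + 2; C=1.
Need (3*k + 3)·f(k+1) − (k + 1)·f(k) = 1.
deg f ≤ -1 (via 1,1,0).
d = -1 < 0 ⇒ no nonzero polynomial f; not summable.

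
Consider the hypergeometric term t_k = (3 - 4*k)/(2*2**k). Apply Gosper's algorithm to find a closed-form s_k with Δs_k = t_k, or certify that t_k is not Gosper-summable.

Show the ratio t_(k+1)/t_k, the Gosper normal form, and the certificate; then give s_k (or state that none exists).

t_(k+1)/t_k = (4*k + 1)/(2*(4*k - 3)).
Gosper form: A/B · C(k+1)/C(k) with A=1/2, B=1, C=k - 3/4.
Solve (1/2)·f(k+1) − (1)·f(k) = k - 3/4.
Degrees (0,0,1) ⇒ d ≤ 1.
A polynomial solution: f(k) = -(4*k + 1)/2.
Then R = B(k−1)f/C = -2*(4*k + 1)/(4*k - 3), so s_k = R(k)·t_k = (4*k + 1)/2**k.
s_(k+1) − s_k = (3 - 4*k)/(2*2**k) = t_k.

s_k = (4*k + 1)/2**k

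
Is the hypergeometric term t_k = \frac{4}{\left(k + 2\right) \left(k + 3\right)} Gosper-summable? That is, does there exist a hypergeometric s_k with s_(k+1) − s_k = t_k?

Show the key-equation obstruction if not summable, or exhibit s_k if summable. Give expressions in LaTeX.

Yes. s_k = \frac{2 k}{k + 2}.

Compute t_(k+1)/t_k: get (k + 2)/(k + 4).
Factor: A=k + 2; B=k + 4; C=1.
Set up (k + 2)·f(k+1) − (k + 3)·f(k) − (1) = 0.
deg f ≤ 1 (via 1,1,0).
A polynomial solution: f(k) = k/2.
Certificate R = B(k−1)f/C = k*(k + 3)/2 gives s_k = 2*k/(k + 2).
Check: Δs_k = 4/(k**2 + 5*k + 6). ✓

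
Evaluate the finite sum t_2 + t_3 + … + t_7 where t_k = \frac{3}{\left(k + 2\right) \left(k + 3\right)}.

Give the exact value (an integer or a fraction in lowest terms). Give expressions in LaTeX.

Compute t_(k+1)/t_k: get (k + 2)/(k + 4).
Gosper form: A/B · C(k+1)/C(k) with A=k + 2, B=k + 4, C=1.
Set up (k + 2)·f(k+1) − (k + 3)·f(k) − (1) = 0.
Degrees (1,1,0) ⇒ d ≤ 1.
Solve for f: f(k) = k/2 (degree 1 ≤ 1).
Certificate R = B(k−1)f/C = k*(k + 3)/2 gives s_k = 3*k/(2*(k + 2)).
Verify: 3/(k**2 + 5*k + 6) matches t_k.
Σ_(k=2)^(7) t_k = s_(8) − s_(2) = 6/5 − (3/4) = 9/20.

Σ = 9/20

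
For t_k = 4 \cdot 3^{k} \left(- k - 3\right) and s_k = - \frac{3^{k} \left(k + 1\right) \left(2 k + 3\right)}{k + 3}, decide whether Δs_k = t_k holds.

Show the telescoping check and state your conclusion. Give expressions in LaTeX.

s_(k+1) = -3**(k + 1)*(k + 2)*(2*k + 5)/(k + 4)
s_(k+1) − s_k = 3**k*(-4*k**3 - 32*k**2 - 88*k - 78)/(k**2 + 7*k + 12)
(s_(k+1) − s_k) − t_k = 3**k*(8*k**2 + 44*k + 66)/(k**2 + 7*k + 12)

Invalid: residual \frac{3^{k} \left(8 k^{2} + 44 k + 66\right)}{k^{2} + 7 k + 12} ≠ 0.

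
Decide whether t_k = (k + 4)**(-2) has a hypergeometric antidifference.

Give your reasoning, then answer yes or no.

Ratio r(k) = (k + 4)**2/(k + 5)**2.
Take A(k)=k**2 + 8*k + 16, B(k)=k**2 + 10*k + 25, C(k)=1.
Solve (k**2 + 8*k + 16)·f(k+1) − (k**2 + 8*k + 16)·f(k) = 1.
From deg A=2, deg B=2, deg C=0: d=0.
Write f(k) = c0. Then LHS − RHS = -1, requiring -1 = 0: contradictory. No certificate.

No. Not Gosper-summable.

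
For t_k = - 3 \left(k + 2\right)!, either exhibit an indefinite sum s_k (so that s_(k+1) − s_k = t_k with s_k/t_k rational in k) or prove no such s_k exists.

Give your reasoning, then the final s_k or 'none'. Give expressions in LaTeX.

Compute t_(k+1)/t_k: get k + 3.
Gosper form: A/B · C(k+1)/C(k) with A=k + 3, B=1, C=1.
Solve (k + 3)·f(k+1) − (1)·f(k) = 1.
d = -1 from the (1,0,0) case.
Negative degree bound (-1): no f exists, t_k not Gosper-summable.

no hypergeometric antidifference exists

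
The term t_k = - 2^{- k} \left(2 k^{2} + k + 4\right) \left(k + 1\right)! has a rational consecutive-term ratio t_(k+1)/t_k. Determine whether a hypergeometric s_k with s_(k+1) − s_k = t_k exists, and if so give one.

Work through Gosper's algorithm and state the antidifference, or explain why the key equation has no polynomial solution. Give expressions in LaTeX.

s_k = - 2^{1 - k} \left(2 k - 1\right) \left(k + 1\right)!

Ratio r(k) = (k + 2)*(k + 2*(k + 1)**2 + 5)/(2*(2*k**2 + k + 4)).
A = k/2 + 1, B = 1, C = k**2 + k/2 + 2.
Need (k/2 + 1)·f(k+1) − (1)·f(k) = k**2 + k/2 + 2.
Bound: deg f ≤ 1.
A polynomial solution: f(k) = 2*k - 1.
Then R = B(k−1)f/C = 2*(2*k - 1)/(2*k**2 + k + 4), so s_k = R(k)·t_k = -2**(1 - k)*(2*k - 1)*factorial(k + 1).
Δs = -(2*k**2 + k + 4)*factorial(k + 1)/2**k, as required.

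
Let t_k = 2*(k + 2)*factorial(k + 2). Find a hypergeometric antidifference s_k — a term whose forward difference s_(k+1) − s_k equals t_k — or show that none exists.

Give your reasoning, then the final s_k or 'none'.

s_k = 2*factorial(k + 2)

Ratio r(k) = (k + 3)**2/(k + 2).
A = k + 3, B = 1, C = k + 2.
f must satisfy (k + 3)·f(k+1) − (1)·f(k) = k + 2.
deg f ≤ 0 (via 1,0,1).
Solving with deg f ≤ 0: f(k) = 1.
Then R = B(k−1)f/C = 1/(k + 2), so s_k = R(k)·t_k = 2*factorial(k + 2).
Δs = 2*(k + 2)*factorial(k + 2), as required.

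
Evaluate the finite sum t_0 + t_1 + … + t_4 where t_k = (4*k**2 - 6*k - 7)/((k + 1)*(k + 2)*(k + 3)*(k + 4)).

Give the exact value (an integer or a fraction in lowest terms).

Σ = -115/336

The ratio is (k + 1)*(6*k - 4*(k + 1)**2 + 13)/((k + 5)*(-4*k**2 + 6*k + 7)).
Take A(k)=k + 1, B(k)=k + 5, C(k)=k**2 - 3*k/2 - 7/4.
Solve (k + 1)·f(k+1) − (k + 4)·f(k) = k**2 - 3*k/2 - 7/4.
Degrees (1,1,2) ⇒ d ≤ 3.
Match coefficients ⇒ f(k) = -k*(4*k + 3)/4.
Get s_k = R·t_k = k*(-4*k - 3)/((k + 1)*(k + 2)*(k + 3)) with R(k) = B(k−1)f(k)/C(k) = -k*(k + 4)*(4*k + 3)/(4*k**2 - 6*k - 7).
Verify: (4*k**2 - 6*k - 7)/(k**4 + 10*k**3 + 35*k**2 + 50*k + 24) matches t_k.
Evaluate s at k=5 and k=0: -115/336 and 0; difference -115/336.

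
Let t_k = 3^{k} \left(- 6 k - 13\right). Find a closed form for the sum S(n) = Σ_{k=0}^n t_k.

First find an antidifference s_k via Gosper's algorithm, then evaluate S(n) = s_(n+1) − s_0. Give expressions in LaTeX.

S(n) = - 9 \cdot 3^{n} n - 15 \cdot 3^{n} + 2

r(k) = 3*(6*k + 19)/(6*k + 13) after simplifying.
Factor: A=3; B=1; C=k + 13/6.
Solve (3)·f(k+1) − (1)·f(k) = k + 13/6.
From deg A=0, deg B=0, deg C=1: d=1.
Match coefficients ⇒ f(k) = (3*k + 2)/6.
R(k) = B(k−1)·f(k)/C(k) = (3*k + 2)/(6*k + 13); s_k = R·t_k = 3**k*(-3*k - 2).
Verify: 3**k*(-6*k - 13) matches t_k.
Σ_(k=0)^n t_k = s_(n+1) − s_(0) = (3**(n + 1)*(-3*n - 5)) − (-2), i.e. -9*3**n*n - 15*3**n + 2.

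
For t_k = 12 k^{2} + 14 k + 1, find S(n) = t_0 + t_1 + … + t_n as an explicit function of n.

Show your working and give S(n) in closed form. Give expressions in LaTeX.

S(n) = 4 n^{3} + 13 n^{2} + 10 n + 1

Compute t_(k+1)/t_k: get (12*k**2 + 38*k + 27)/(12*k**2 + 14*k + 1).
Take A(k)=1, B(k)=1, C(k)=k**2 + 7*k/6 + 1/12.
Key eq: (1)·f(k+1) = (1)·f(k) + (k**2 + 7*k/6 + 1/12).
Degrees (0,0,2) ⇒ d ≤ 3.
Solving with deg f ≤ 3: f(k) = k*(4*k**2 + k - 4)/12.
Get s_k = R·t_k = k*(4*k**2 + k - 4) with R(k) = B(k−1)f(k)/C(k) = k*(4*k**2 + k - 4)/(12*k**2 + 14*k + 1).
Check: Δs_k = 12*k**2 + 14*k + 1. ✓
Telescope: S(n) = s_(n+1) − s_(0) = 4*n**3 + 13*n**2 + 10*n + 1 − (0) = 4*n**3 + 13*n**2 + 10*n + 1.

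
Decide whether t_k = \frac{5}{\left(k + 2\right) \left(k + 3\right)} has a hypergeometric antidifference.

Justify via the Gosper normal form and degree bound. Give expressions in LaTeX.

Yes. s_k = \frac{5 k}{2 \left(k + 2\right)}.

r(k) = (k + 2)/(k + 4) after simplifying.
A = k + 2, B = k + 4, C = 1.
f must satisfy (k + 2)·f(k+1) − (k + 3)·f(k) = 1.
Degrees (1,1,0) ⇒ d ≤ 1.
Match coefficients ⇒ f(k) = k/2.
So s_k = (B(k−1)f/C)·t_k = (k*(k + 3)/2)·t_k = 5*k/(2*(k + 2)).
Verify: 5/(k**2 + 5*k + 6) matches t_k.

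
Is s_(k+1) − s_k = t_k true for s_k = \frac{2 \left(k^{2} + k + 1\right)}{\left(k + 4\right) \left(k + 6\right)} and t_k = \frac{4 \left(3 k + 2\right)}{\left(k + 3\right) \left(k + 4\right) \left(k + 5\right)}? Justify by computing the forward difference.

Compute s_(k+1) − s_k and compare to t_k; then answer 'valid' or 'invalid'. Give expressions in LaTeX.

s_(k+1) = 2*(k + (k + 1)**2 + 2)/((k + 5)*(k + 7))
s_(k+1) − s_k = 2*(9*k**2 + 55*k + 37)/(k**4 + 22*k**3 + 179*k**2 + 638*k + 840)
(s_(k+1) − s_k) − t_k = 6*(k**3 - 34*k - 19)/(k**5 + 25*k**4 + 245*k**3 + 1175*k**2 + 2754*k + 2520)

Invalid: residual \frac{6 \left(k^{3} - 34 k - 19\right)}{k^{5} + 25 k^{4} + 245 k^{3} + 1175 k^{2} + 2754 k + 2520} ≠ 0.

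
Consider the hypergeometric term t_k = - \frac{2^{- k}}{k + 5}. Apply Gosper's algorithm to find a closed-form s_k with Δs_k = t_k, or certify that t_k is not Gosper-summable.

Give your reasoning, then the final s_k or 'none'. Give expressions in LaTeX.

r(k) = (k + 5)/(2*(k + 6)) after simplifying.
A = k/2 + 5/2, B = k + 6, C = 1.
f must satisfy (k/2 + 5/2)·f(k+1) − (k + 5)·f(k) = 1.
From deg A=1, deg B=1, deg C=0: d=-1.
Negative degree bound (-1): no f exists, t_k not Gosper-summable.

none (Gosper's algorithm certifies no s_k)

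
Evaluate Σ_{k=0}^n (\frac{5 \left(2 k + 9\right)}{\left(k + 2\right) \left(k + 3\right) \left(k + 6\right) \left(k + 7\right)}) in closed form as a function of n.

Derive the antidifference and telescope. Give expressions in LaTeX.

S(n) = \frac{5 \left(n^{2} + 10 n + 9\right)}{12 \left(n^{2} + 10 n + 21\right)}

t_(k+1)/t_k = (k + 2)*(k + 6)*(2*k + 11)/((k + 4)*(k + 8)*(2*k + 9)).
Gosper form: A/B · C(k+1)/C(k) with A=k + 2, B=k + 8, C=k**3 + 27*k**2/2 + 121*k/2 + 90.
Need (k + 2)·f(k+1) − (k + 7)·f(k) = k**3 + 27*k**2/2 + 121*k/2 + 90.
d = 5 from the (1,1,3) case.
Coefficient equations give f(k) = k*(k + 3)*(k + 4)*(k + 5)*(k + 8)/24.
Certificate R = B(k−1)f/C = k*(k + 3)*(k + 7)*(k + 8)/(12*(2*k + 9)) gives s_k = 5*k*(k + 8)/(12*(k**2 + 8*k + 12)).
Check: Δs_k = 5*(2*k + 9)/(k**4 + 18*k**3 + 113*k**2 + 288*k + 252). ✓
s_(n+1) = 5*(n**2 + 10*n + 9)/(12*(n**2 + 10*n + 21)) and s_(0) = 0, so S(n) = 5*(n**2 + 10*n + 9)/(12*(n**2 + 10*n + 21)).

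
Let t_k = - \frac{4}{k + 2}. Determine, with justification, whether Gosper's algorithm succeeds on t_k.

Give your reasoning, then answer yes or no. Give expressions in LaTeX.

No; the coefficient equations for f are inconsistent.

r(k) = (k + 2)/(k + 3) after simplifying.
Gosper form: A/B · C(k+1)/C(k) with A=k + 2, B=k + 3, C=1.
Solve (k + 2)·f(k+1) − (k + 2)·f(k) = 1.
Degrees (1,1,0) ⇒ d ≤ 0.
f = c0 ⇒ A·f(k+1) − B(k−1)·f(k) − C = -1. The system {-1 = 0} is inconsistent; no antidifference.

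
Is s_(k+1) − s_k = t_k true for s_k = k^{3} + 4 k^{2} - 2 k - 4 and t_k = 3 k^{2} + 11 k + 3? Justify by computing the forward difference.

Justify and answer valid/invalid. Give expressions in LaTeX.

s_(k+1) = k**3 + 7*k**2 + 9*k - 1
s_(k+1) − s_k = 3*k**2 + 11*k + 3
(s_(k+1) − s_k) − t_k = 0

Valid: the claim telescopes to t_k.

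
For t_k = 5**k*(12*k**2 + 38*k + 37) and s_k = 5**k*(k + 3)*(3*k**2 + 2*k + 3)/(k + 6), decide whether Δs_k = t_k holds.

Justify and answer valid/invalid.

s_(k+1) = 5**(k + 1)*(k + 4)*(2*k + 3*(k + 1)**2 + 5)/(k + 7)
s_(k+1) − s_k = 5**k*(12*k**4 + 158*k**3 + 714*k**2 + 1288*k + 897)/(k**2 + 13*k + 42)
(s_(k+1) − s_k) − t_k = 5**k*(-36*k**3 - 321*k**2 - 789*k - 657)/(k**2 + 13*k + 42)

Invalid: residual 5**k*(-36*k**3 - 321*k**2 - 789*k - 657)/(k**2 + 13*k + 42) ≠ 0.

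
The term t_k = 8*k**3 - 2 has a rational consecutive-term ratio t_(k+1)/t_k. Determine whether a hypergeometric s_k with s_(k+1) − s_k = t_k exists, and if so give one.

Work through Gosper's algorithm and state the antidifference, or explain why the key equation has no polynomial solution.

Step 1: r(k) = (4*(k + 1)**3 - 1)/(4*k**3 - 1).
Gosper form: A/B · C(k+1)/C(k) with A=1, B=1, C=k**3 - 1/4.
Key eq: (1)·f(k+1) = (1)·f(k) + (k**3 - 1/4).
d = 4 from the (0,0,3) case.
Solve for f: f(k) = k*(k**3 - 2*k**2 + k - 1)/4 (degree 4 ≤ 4).
Then R = B(k−1)f/C = k*(k**3 - 2*k**2 + k - 1)/(4*k**3 - 1), so s_k = R(k)·t_k = 2*k*(k**3 - 2*k**2 + k - 1).
Verify: 8*k**3 - 2 matches t_k.

s_k = 2*k*(k**3 - 2*k**2 + k - 1)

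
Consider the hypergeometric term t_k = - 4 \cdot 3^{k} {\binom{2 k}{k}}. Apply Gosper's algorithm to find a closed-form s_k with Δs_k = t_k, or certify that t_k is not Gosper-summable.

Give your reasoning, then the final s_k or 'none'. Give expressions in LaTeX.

t_(k+1)/t_k = 6*(2*k + 1)/(k + 1).
Take A(k)=12*k + 6, B(k)=k + 1, C(k)=1.
Set up (12*k + 6)·f(k+1) − (k)·f(k) − (1) = 0.
From deg A=1, deg B=1, deg C=0: d=-1.
Bound -1 < 0, so the key equation has no polynomial solution.

none — t_k is not Gosper-summable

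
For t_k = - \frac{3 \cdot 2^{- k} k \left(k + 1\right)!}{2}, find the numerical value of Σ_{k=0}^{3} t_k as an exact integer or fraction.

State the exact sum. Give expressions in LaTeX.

Σ = -39/2

Ratio r(k) = (k + 1)*(k + 2)/(2*k).
Factor: A=k/2 + 1; B=1; C=k.
Need (k/2 + 1)·f(k+1) − (1)·f(k) = k.
deg f ≤ 0 (via 1,0,1).
A polynomial solution: f(k) = 2.
R(k) = B(k−1)·f(k)/C(k) = 2/k; s_k = R·t_k = -3*factorial(k + 1)/2**k.
Verify: -3*k*factorial(k + 1)/(2*2**k) matches t_k.
Evaluate s at k=4 and k=0: -45/2 and -3; difference -39/2.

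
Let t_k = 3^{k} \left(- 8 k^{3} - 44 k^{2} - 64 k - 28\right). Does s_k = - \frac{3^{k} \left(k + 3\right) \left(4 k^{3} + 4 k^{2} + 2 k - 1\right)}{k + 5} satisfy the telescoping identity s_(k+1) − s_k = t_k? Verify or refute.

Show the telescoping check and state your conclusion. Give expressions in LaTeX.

s_(k+1) = 3**(k + 1)*(-4*k**4 - 32*k**3 - 86*k**2 - 97*k - 36)/(k + 6)
s_(k+1) − s_k = 3**k*(-8*k**5 - 116*k**4 - 628*k**3 - 1492*k**2 - 1536*k - 558)/(k**2 + 11*k + 30)
(s_(k+1) − s_k) − t_k = 3**k*(16*k**4 + 160*k**3 + 560*k**2 + 692*k + 282)/(k**2 + 11*k + 30)

Invalid: residual \frac{3^{k} \left(16 k^{4} + 160 k^{3} + 560 k^{2} + 692 k + 282\right)}{k^{2} + 11 k + 30} ≠ 0.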